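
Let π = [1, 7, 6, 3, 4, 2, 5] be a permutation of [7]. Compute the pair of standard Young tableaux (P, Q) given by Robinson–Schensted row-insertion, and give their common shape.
P = [1, 2, 4, 5] / [3] / [6] / [7];  Q = [1, 2, 5, 7] / [3] / [4] / [6];  common shape = (4, 1, 1, 1)

Row-insert the values π_1, π_2, … into P one at a time, bumping the leftmost entry strictly greater than the inserted value down to the next row. The recording tableau Q records, in position (i, j), the step at which that cell was added to P.
  Insert 1 (step 1): P = [1];  Q = [1]
  Insert 7 (step 2): P = [1, 7];  Q = [1, 2]
  Insert 6 (step 3): P = [1, 6] / [7];  Q = [1, 2] / [3]
  Insert 3 (step 4): P = [1, 3] / [6] / [7];  Q = [1, 2] / [3] / [4]
  Insert 4 (step 5): P = [1, 3, 4] / [6] / [7];  Q = [1, 2, 5] / [3] / [4]
  Insert 2 (step 6): P = [1, 2, 4] / [3] / [6] / [7];  Q = [1, 2, 5] / [3] / [4] / [6]
  Insert 5 (step 7): P = [1, 2, 4, 5] / [3] / [6] / [7];  Q = [1, 2, 5, 7] / [3] / [4] / [6]
Final shape: (4, 1, 1, 1).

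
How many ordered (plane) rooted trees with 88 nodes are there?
C_87 = 16435314834665426797069144960762886143367590394940

These ordered rooted trees are counted by the Catalan number C_n = (1/(n + 1)) · C(2n, n). For n = 87: C_87 = (1/88) · C(174, 87) = 1446307705450557558142084756547133980616347954754720/88 = 16435314834665426797069144960762886143367590394940.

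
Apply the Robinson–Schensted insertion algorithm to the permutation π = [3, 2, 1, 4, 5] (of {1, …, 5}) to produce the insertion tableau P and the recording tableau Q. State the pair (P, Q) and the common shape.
P = [1, 4, 5] / [2] / [3];  Q = [1, 4, 5] / [2] / [3];  common shape = (3, 1, 1)

Row-insert the values π_1, π_2, … into P one at a time, bumping the leftmost entry strictly greater than the inserted value down to the next row. The recording tableau Q records, in position (i, j), the step at which that cell was added to P.
  Insert 3 (step 1): P = [3];  Q = [1]
  Insert 2 (step 2): P = [2] / [3];  Q = [1] / [2]
  Insert 1 (step 3): P = [1] / [2] / [3];  Q = [1] / [2] / [3]
  Insert 4 (step 4): P = [1, 4] / [2] / [3];  Q = [1, 4] / [2] / [3]
  Insert 5 (step 5): P = [1, 4, 5] / [2] / [3];  Q = [1, 4, 5] / [2] / [3]
Final shape: (3, 1, 1).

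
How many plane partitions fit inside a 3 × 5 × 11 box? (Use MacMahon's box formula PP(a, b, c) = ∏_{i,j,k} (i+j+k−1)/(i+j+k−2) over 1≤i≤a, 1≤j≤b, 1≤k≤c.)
PP(3, 5, 11) = 1837984512

Evaluate the triple product over i = 1..3, j = 1..5, k = 1..11. The factors are (2/1) · (3/2) · (4/3) · (5/4) · (6/5) · (7/6) · (8/7) · (9/8) · … (165 factors total). The numerators and denominators telescope so the product is an integer; carrying out the multiplication exactly gives PP(3, 5, 11) = 1837984512.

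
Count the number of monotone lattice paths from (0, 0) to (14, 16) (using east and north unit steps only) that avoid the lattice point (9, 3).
Number of paths = 143537715

Total paths from (0, 0) to (14, 16): C(30, 14) = 145422675. Paths through (9, 3): (paths (0, 0) → (9, 3)) × (paths (9, 3) → (14, 16)) = C(12, 9) · C(18, 5) = 220 · 8568 = 1884960. Avoidance count = 145422675 − 1884960 = 143537715.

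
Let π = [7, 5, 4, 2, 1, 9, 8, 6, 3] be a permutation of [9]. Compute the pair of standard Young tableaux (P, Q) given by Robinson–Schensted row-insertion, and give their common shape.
P = [1, 3] / [2, 6] / [4, 8] / [5, 9] / [7];  Q = [1, 6] / [2, 7] / [3, 8] / [4, 9] / [5];  common shape = (2, 2, 2, 2, 1)

Row-insert the values π_1, π_2, … into P one at a time, bumping the leftmost entry strictly greater than the inserted value down to the next row. The recording tableau Q records, in position (i, j), the step at which that cell was added to P.
  Insert 7 (step 1): P = [7];  Q = [1]
  Insert 5 (step 2): P = [5] / [7];  Q = [1] / [2]
  Insert 4 (step 3): P = [4] / [5] / [7];  Q = [1] / [2] / [3]
  Insert 2 (step 4): P = [2] / [4] / [5] / [7];  Q = [1] / [2] / [3] / [4]
  Insert 1 (step 5): P = [1] / [2] / [4] / [5] / [7];  Q = [1] / [2] / [3] / [4] / [5]
  Insert 9 (step 6): P = [1, 9] / [2] / [4] / [5] / [7];  Q = [1, 6] / [2] / [3] / [4] / [5]
  Insert 8 (step 7): P = [1, 8] / [2, 9] / [4] / [5] / [7];  Q = [1, 6] / [2, 7] / [3] / [4] / [5]
  Insert 6 (step 8): P = [1, 6] / [2, 8] / [4, 9] / [5] / [7];  Q = [1, 6] / [2, 7] / [3, 8] / [4] / [5]
  Insert 3 (step 9): P = [1, 3] / [2, 6] / [4, 8] / [5, 9] / [7];  Q = [1, 6] / [2, 7] / [3, 8] / [4, 9] / [5]
Final shape: (2, 2, 2, 2, 1).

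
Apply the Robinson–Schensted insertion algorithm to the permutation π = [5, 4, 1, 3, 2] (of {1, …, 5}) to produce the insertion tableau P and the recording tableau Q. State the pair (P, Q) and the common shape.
P = [1, 2] / [3] / [4] / [5];  Q = [1, 4] / [2] / [3] / [5];  common shape = (2, 1, 1, 1)

Row-insert the values π_1, π_2, … into P one at a time, bumping the leftmost entry strictly greater than the inserted value down to the next row. The recording tableau Q records, in position (i, j), the step at which that cell was added to P.
  Insert 5 (step 1): P = [5];  Q = [1]
  Insert 4 (step 2): P = [4] / [5];  Q = [1] / [2]
  Insert 1 (step 3): P = [1] / [4] / [5];  Q = [1] / [2] / [3]
  Insert 3 (step 4): P = [1, 3] / [4] / [5];  Q = [1, 4] / [2] / [3]
  Insert 2 (step 5): P = [1, 2] / [3] / [4] / [5];  Q = [1, 4] / [2] / [3] / [5]
Final shape: (2, 1, 1, 1).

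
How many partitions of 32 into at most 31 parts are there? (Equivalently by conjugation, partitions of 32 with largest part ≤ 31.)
p(32, parts ≤ 31) = 8348

Use the recurrence p(n, m) = p(n, m−1) + p(n−m, m): either the largest part is < m (count p(n, m−1)) or the largest part is exactly m (remove one copy of m, count p(n−m, m)). With p(0, ·) = 1 this gives p(32, parts ≤ 31) = 8348. (By conjugating Young diagrams, this also counts partitions of 32 into at most 31 parts.)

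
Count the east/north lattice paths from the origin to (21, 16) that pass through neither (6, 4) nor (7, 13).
Number of paths = 9173878470

Inclusion–exclusion. Total paths: C(37, 21) = 12875774670. Through P₁: C(10, 6)·C(27, 15) = 3650610600. Through P₂: C(20, 7)·C(17, 14) = 52713600. Since P₁ is strictly southwest of P₂, a monotone path through both must visit P₁ then P₂; paths through both = C(10, 6)·C(10, 1)·C(17, 14) = 1428000. Avoid both = 12875774670 − 3650610600 − 52713600 + 1428000 = 9173878470.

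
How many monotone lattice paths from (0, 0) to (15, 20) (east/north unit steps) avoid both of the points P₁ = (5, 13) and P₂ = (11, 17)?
Number of paths = 2392691196

Inclusion–exclusion. Total paths: C(35, 15) = 3247943160. Through P₁: C(18, 5)·C(17, 10) = 166630464. Through P₂: C(28, 11)·C(7, 4) = 751596300. Since P₁ is strictly southwest of P₂, a monotone path through both must visit P₁ then P₂; paths through both = C(18, 5)·C(10, 6)·C(7, 4) = 62974800. Avoid both = 3247943160 − 166630464 − 751596300 + 62974800 = 2392691196.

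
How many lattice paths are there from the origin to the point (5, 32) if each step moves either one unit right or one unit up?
Number of paths = 435897

A monotone lattice path from (0, 0) to (5, 32) consists of 5 east steps and 32 north steps in some order, so it is determined by which 5 of the 37 steps are east. The count is C(37, 5) = 435897.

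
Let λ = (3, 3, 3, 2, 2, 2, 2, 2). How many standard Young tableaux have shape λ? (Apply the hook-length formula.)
# SYT of shape (3, 3, 3, 2, 2, 2, 2, 2) = 646646

Hook-length formula: f^λ = n! / Π hook(c), product over all cells c of the Young diagram. For λ = (3, 3, 3, 2, 2, 2, 2, 2), n = 19 boxes. Hook lengths by row (left-to-right, top-to-bottom): [10, 9, 3]; [9, 8, 2]; [8, 7, 1]; [6, 5]; [5, 4]; [4, 3]; [3, 2]; [2, 1]. Product of hooks = 188116992000. So f^λ = 19! / 188116992000 = 121645100408832000 / 188116992000 = 646646.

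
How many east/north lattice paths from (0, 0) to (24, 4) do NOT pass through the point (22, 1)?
Number of paths = 20245

Total paths from (0, 0) to (24, 4): C(28, 24) = 20475. Paths through (22, 1): (paths (0, 0) → (22, 1)) × (paths (22, 1) → (24, 4)) = C(23, 22) · C(5, 2) = 23 · 10 = 230. Avoidance count = 20475 − 230 = 20245.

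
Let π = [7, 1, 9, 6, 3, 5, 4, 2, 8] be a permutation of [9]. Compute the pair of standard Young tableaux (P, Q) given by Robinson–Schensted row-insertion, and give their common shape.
P = [1, 2, 4, 8] / [3, 9] / [5] / [6] / [7];  Q = [1, 3, 6, 9] / [2, 4] / [5] / [7] / [8];  common shape = (4, 2, 1, 1, 1)

Row-insert the values π_1, π_2, … into P one at a time, bumping the leftmost entry strictly greater than the inserted value down to the next row. The recording tableau Q records, in position (i, j), the step at which that cell was added to P.
  Insert 7 (step 1): P = [7];  Q = [1]
  Insert 1 (step 2): P = [1] / [7];  Q = [1] / [2]
  Insert 9 (step 3): P = [1, 9] / [7];  Q = [1, 3] / [2]
  Insert 6 (step 4): P = [1, 6] / [7, 9];  Q = [1, 3] / [2, 4]
  Insert 3 (step 5): P = [1, 3] / [6, 9] / [7];  Q = [1, 3] / [2, 4] / [5]
  Insert 5 (step 6): P = [1, 3, 5] / [6, 9] / [7];  Q = [1, 3, 6] / [2, 4] / [5]
  Insert 4 (step 7): P = [1, 3, 4] / [5, 9] / [6] / [7];  Q = [1, 3, 6] / [2, 4] / [5] / [7]
  Insert 2 (step 8): P = [1, 2, 4] / [3, 9] / [5] / [6] / [7];  Q = [1, 3, 6] / [2, 4] / [5] / [7] / [8]
  Insert 8 (step 9): P = [1, 2, 4, 8] / [3, 9] / [5] / [6] / [7];  Q = [1, 3, 6, 9] / [2, 4] / [5] / [7] / [8]
Final shape: (4, 2, 1, 1, 1).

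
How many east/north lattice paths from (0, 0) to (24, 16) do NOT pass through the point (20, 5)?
Number of paths = 62779579200

Total paths from (0, 0) to (24, 16): C(40, 24) = 62852101650. Paths through (20, 5): (paths (0, 0) → (20, 5)) × (paths (20, 5) → (24, 16)) = C(25, 20) · C(15, 4) = 53130 · 1365 = 72522450. Avoidance count = 62852101650 − 72522450 = 62779579200.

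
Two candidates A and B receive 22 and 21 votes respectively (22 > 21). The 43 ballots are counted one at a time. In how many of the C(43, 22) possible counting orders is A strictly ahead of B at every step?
Strict-lead orderings = 24466267020

Total orderings of the 43 votes with 22 for A: C(43, 22) = 1052049481860. By the Bertrand ballot formula (Cycle Lemma / reflection principle), the number of orderings in which A is strictly ahead of B throughout is (p − q)/(p + q) · C(p + q, p) = (22 − 21)/(22 + 21) · 1052049481860 = 24466267020.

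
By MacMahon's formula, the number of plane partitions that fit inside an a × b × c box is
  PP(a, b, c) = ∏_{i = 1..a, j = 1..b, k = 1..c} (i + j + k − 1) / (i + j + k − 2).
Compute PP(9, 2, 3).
PP(9, 2, 3) = 15730

Evaluate the triple product over i = 1..9, j = 1..2, k = 1..3. The factors are (2/1) · (3/2) · (4/3) · (3/2) · (4/3) · (5/4) · (3/2) · (4/3) · … (54 factors total). The numerators and denominators telescope so the product is an integer; carrying out the multiplication exactly gives PP(9, 2, 3) = 15730.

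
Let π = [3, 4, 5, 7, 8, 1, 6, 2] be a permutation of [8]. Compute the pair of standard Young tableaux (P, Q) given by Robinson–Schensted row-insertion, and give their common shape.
P = [1, 2, 5, 6, 8] / [3, 4] / [7];  Q = [1, 2, 3, 4, 5] / [6, 7] / [8];  common shape = (5, 2, 1)

Row-insert the values π_1, π_2, … into P one at a time, bumping the leftmost entry strictly greater than the inserted value down to the next row. The recording tableau Q records, in position (i, j), the step at which that cell was added to P.
  Insert 3 (step 1): P = [3];  Q = [1]
  Insert 4 (step 2): P = [3, 4];  Q = [1, 2]
  Insert 5 (step 3): P = [3, 4, 5];  Q = [1, 2, 3]
  Insert 7 (step 4): P = [3, 4, 5, 7];  Q = [1, 2, 3, 4]
  Insert 8 (step 5): P = [3, 4, 5, 7, 8];  Q = [1, 2, 3, 4, 5]
  Insert 1 (step 6): P = [1, 4, 5, 7, 8] / [3];  Q = [1, 2, 3, 4, 5] / [6]
  Insert 6 (step 7): P = [1, 4, 5, 6, 8] / [3, 7];  Q = [1, 2, 3, 4, 5] / [6, 7]
  Insert 2 (step 8): P = [1, 2, 5, 6, 8] / [3, 4] / [7];  Q = [1, 2, 3, 4, 5] / [6, 7] / [8]
Final shape: (5, 2, 1).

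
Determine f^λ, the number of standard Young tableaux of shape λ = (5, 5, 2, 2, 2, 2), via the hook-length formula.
# SYT of shape (5, 5, 2, 2, 2, 2) = 2382380

Hook-length formula: f^λ = n! / Π hook(c), product over all cells c of the Young diagram. For λ = (5, 5, 2, 2, 2, 2), n = 18 boxes. Hook lengths by row (left-to-right, top-to-bottom): [10, 9, 4, 3, 2]; [9, 8, 3, 2, 1]; [5, 4]; [4, 3]; [3, 2]; [2, 1]. Product of hooks = 2687385600. So f^λ = 18! / 2687385600 = 6402373705728000 / 2687385600 = 2382380.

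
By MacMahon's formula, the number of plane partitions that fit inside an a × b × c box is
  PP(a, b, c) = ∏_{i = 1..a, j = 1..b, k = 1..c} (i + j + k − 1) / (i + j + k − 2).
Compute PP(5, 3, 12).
PP(5, 3, 12) = 4892876352

Evaluate the triple product over i = 1..5, j = 1..3, k = 1..12. The factors are (2/1) · (3/2) · (4/3) · (5/4) · (6/5) · (7/6) · (8/7) · (9/8) · … (180 factors total). The numerators and denominators telescope so the product is an integer; carrying out the multiplication exactly gives PP(5, 3, 12) = 4892876352.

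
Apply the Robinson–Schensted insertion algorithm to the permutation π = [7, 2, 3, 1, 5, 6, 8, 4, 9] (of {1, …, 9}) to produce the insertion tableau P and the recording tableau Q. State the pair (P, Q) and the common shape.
P = [1, 3, 4, 6, 8, 9] / [2, 5] / [7];  Q = [1, 3, 5, 6, 7, 9] / [2, 8] / [4];  common shape = (6, 2, 1)

Row-insert the values π_1, π_2, … into P one at a time, bumping the leftmost entry strictly greater than the inserted value down to the next row. The recording tableau Q records, in position (i, j), the step at which that cell was added to P.
  Insert 7 (step 1): P = [7];  Q = [1]
  Insert 2 (step 2): P = [2] / [7];  Q = [1] / [2]
  Insert 3 (step 3): P = [2, 3] / [7];  Q = [1, 3] / [2]
  Insert 1 (step 4): P = [1, 3] / [2] / [7];  Q = [1, 3] / [2] / [4]
  Insert 5 (step 5): P = [1, 3, 5] / [2] / [7];  Q = [1, 3, 5] / [2] / [4]
  Insert 6 (step 6): P = [1, 3, 5, 6] / [2] / [7];  Q = [1, 3, 5, 6] / [2] / [4]
  Insert 8 (step 7): P = [1, 3, 5, 6, 8] / [2] / [7];  Q = [1, 3, 5, 6, 7] / [2] / [4]
  Insert 4 (step 8): P = [1, 3, 4, 6, 8] / [2, 5] / [7];  Q = [1, 3, 5, 6, 7] / [2, 8] / [4]
  Insert 9 (step 9): P = [1, 3, 4, 6, 8, 9] / [2, 5] / [7];  Q = [1, 3, 5, 6, 7, 9] / [2, 8] / [4]
Final shape: (6, 2, 1).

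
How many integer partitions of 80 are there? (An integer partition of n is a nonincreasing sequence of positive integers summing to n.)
p(80) = 15796476

Compute p(n) via the recurrence p(n, m) = p(n, m−1) + p(n−m, m), where p(n, m) counts partitions of n with all parts ≤ m and p(n) = p(n, n). The base cases are p(0, m) = 1 and p(n, 0) = 0 for n > 0. Filling the table yields p(80) = 15796476. (Euler's pentagonal recurrence is an alternative.)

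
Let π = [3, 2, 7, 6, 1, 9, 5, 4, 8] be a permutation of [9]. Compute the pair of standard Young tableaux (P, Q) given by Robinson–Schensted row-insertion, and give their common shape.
P = [1, 4, 8] / [2, 5, 9] / [3, 6] / [7];  Q = [1, 3, 6] / [2, 4, 9] / [5, 7] / [8];  common shape = (3, 3, 2, 1)

Row-insert the values π_1, π_2, … into P one at a time, bumping the leftmost entry strictly greater than the inserted value down to the next row. The recording tableau Q records, in position (i, j), the step at which that cell was added to P.
  Insert 3 (step 1): P = [3];  Q = [1]
  Insert 2 (step 2): P = [2] / [3];  Q = [1] / [2]
  Insert 7 (step 3): P = [2, 7] / [3];  Q = [1, 3] / [2]
  Insert 6 (step 4): P = [2, 6] / [3, 7];  Q = [1, 3] / [2, 4]
  Insert 1 (step 5): P = [1, 6] / [2, 7] / [3];  Q = [1, 3] / [2, 4] / [5]
  Insert 9 (step 6): P = [1, 6, 9] / [2, 7] / [3];  Q = [1, 3, 6] / [2, 4] / [5]
  Insert 5 (step 7): P = [1, 5, 9] / [2, 6] / [3, 7];  Q = [1, 3, 6] / [2, 4] / [5, 7]
  Insert 4 (step 8): P = [1, 4, 9] / [2, 5] / [3, 6] / [7];  Q = [1, 3, 6] / [2, 4] / [5, 7] / [8]
  Insert 8 (step 9): P = [1, 4, 8] / [2, 5, 9] / [3, 6] / [7];  Q = [1, 3, 6] / [2, 4, 9] / [5, 7] / [8]
Final shape: (3, 3, 2, 1).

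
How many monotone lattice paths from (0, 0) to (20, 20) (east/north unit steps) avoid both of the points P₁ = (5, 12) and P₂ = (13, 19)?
Number of paths = 132352035228

Inclusion–exclusion. Total paths: C(40, 20) = 137846528820. Through P₁: C(17, 5)·C(23, 15) = 3034063032. Through P₂: C(32, 13)·C(8, 7) = 2778988800. Since P₁ is strictly southwest of P₂, a monotone path through both must visit P₁ then P₂; paths through both = C(17, 5)·C(15, 8)·C(8, 7) = 318558240. Avoid both = 137846528820 − 3034063032 − 2778988800 + 318558240 = 132352035228.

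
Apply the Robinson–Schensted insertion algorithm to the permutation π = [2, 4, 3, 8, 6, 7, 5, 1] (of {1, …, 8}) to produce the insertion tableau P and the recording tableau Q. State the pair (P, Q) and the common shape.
P = [1, 3, 5, 7] / [2, 6] / [4] / [8];  Q = [1, 2, 4, 6] / [3, 5] / [7] / [8];  common shape = (4, 2, 1, 1)

Row-insert the values π_1, π_2, … into P one at a time, bumping the leftmost entry strictly greater than the inserted value down to the next row. The recording tableau Q records, in position (i, j), the step at which that cell was added to P.
  Insert 2 (step 1): P = [2];  Q = [1]
  Insert 4 (step 2): P = [2, 4];  Q = [1, 2]
  Insert 3 (step 3): P = [2, 3] / [4];  Q = [1, 2] / [3]
  Insert 8 (step 4): P = [2, 3, 8] / [4];  Q = [1, 2, 4] / [3]
  Insert 6 (step 5): P = [2, 3, 6] / [4, 8];  Q = [1, 2, 4] / [3, 5]
  Insert 7 (step 6): P = [2, 3, 6, 7] / [4, 8];  Q = [1, 2, 4, 6] / [3, 5]
  Insert 5 (step 7): P = [2, 3, 5, 7] / [4, 6] / [8];  Q = [1, 2, 4, 6] / [3, 5] / [7]
  Insert 1 (step 8): P = [1, 3, 5, 7] / [2, 6] / [4] / [8];  Q = [1, 2, 4, 6] / [3, 5] / [7] / [8]
Final shape: (4, 2, 1, 1).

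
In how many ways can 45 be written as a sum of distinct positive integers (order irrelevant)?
q(45) = 2048

A partition into distinct parts is a strictly decreasing sequence summing to n. The recurrence d(n, m) = d(n, m−1) + d(n−m, m−1) (use part m at most once) with q(n) = d(n, n) gives q(45) = 2048. (Euler's theorem: # distinct-part partitions = # odd-part partitions.)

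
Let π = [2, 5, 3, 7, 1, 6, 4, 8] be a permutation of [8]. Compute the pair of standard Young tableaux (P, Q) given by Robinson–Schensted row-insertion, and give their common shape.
P = [1, 3, 4, 8] / [2, 6] / [5, 7];  Q = [1, 2, 4, 8] / [3, 6] / [5, 7];  common shape = (4, 2, 2)

Row-insert the values π_1, π_2, … into P one at a time, bumping the leftmost entry strictly greater than the inserted value down to the next row. The recording tableau Q records, in position (i, j), the step at which that cell was added to P.
  Insert 2 (step 1): P = [2];  Q = [1]
  Insert 5 (step 2): P = [2, 5];  Q = [1, 2]
  Insert 3 (step 3): P = [2, 3] / [5];  Q = [1, 2] / [3]
  Insert 7 (step 4): P = [2, 3, 7] / [5];  Q = [1, 2, 4] / [3]
  Insert 1 (step 5): P = [1, 3, 7] / [2] / [5];  Q = [1, 2, 4] / [3] / [5]
  Insert 6 (step 6): P = [1, 3, 6] / [2, 7] / [5];  Q = [1, 2, 4] / [3, 6] / [5]
  Insert 4 (step 7): P = [1, 3, 4] / [2, 6] / [5, 7];  Q = [1, 2, 4] / [3, 6] / [5, 7]
  Insert 8 (step 8): P = [1, 3, 4, 8] / [2, 6] / [5, 7];  Q = [1, 2, 4, 8] / [3, 6] / [5, 7]
Final shape: (4, 2, 2).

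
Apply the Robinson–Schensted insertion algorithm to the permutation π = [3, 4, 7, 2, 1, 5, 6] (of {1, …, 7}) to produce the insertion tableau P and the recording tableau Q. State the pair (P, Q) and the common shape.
P = [1, 4, 5, 6] / [2, 7] / [3];  Q = [1, 2, 3, 7] / [4, 6] / [5];  common shape = (4, 2, 1)

Row-insert the values π_1, π_2, … into P one at a time, bumping the leftmost entry strictly greater than the inserted value down to the next row. The recording tableau Q records, in position (i, j), the step at which that cell was added to P.
  Insert 3 (step 1): P = [3];  Q = [1]
  Insert 4 (step 2): P = [3, 4];  Q = [1, 2]
  Insert 7 (step 3): P = [3, 4, 7];  Q = [1, 2, 3]
  Insert 2 (step 4): P = [2, 4, 7] / [3];  Q = [1, 2, 3] / [4]
  Insert 1 (step 5): P = [1, 4, 7] / [2] / [3];  Q = [1, 2, 3] / [4] / [5]
  Insert 5 (step 6): P = [1, 4, 5] / [2, 7] / [3];  Q = [1, 2, 3] / [4, 6] / [5]
  Insert 6 (step 7): P = [1, 4, 5, 6] / [2, 7] / [3];  Q = [1, 2, 3, 7] / [4, 6] / [5]
Final shape: (4, 2, 1).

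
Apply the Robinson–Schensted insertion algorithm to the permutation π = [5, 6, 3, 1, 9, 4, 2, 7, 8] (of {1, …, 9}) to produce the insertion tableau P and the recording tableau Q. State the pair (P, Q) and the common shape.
P = [1, 2, 7, 8] / [3, 4, 9] / [5, 6];  Q = [1, 2, 5, 9] / [3, 6, 8] / [4, 7];  common shape = (4, 3, 2)

Row-insert the values π_1, π_2, … into P one at a time, bumping the leftmost entry strictly greater than the inserted value down to the next row. The recording tableau Q records, in position (i, j), the step at which that cell was added to P.
  Insert 5 (step 1): P = [5];  Q = [1]
  Insert 6 (step 2): P = [5, 6];  Q = [1, 2]
  Insert 3 (step 3): P = [3, 6] / [5];  Q = [1, 2] / [3]
  Insert 1 (step 4): P = [1, 6] / [3] / [5];  Q = [1, 2] / [3] / [4]
  Insert 9 (step 5): P = [1, 6, 9] / [3] / [5];  Q = [1, 2, 5] / [3] / [4]
  Insert 4 (step 6): P = [1, 4, 9] / [3, 6] / [5];  Q = [1, 2, 5] / [3, 6] / [4]
  Insert 2 (step 7): P = [1, 2, 9] / [3, 4] / [5, 6];  Q = [1, 2, 5] / [3, 6] / [4, 7]
  Insert 7 (step 8): P = [1, 2, 7] / [3, 4, 9] / [5, 6];  Q = [1, 2, 5] / [3, 6, 8] / [4, 7]
  Insert 8 (step 9): P = [1, 2, 7, 8] / [3, 4, 9] / [5, 6];  Q = [1, 2, 5, 9] / [3, 6, 8] / [4, 7]
Final shape: (4, 3, 2).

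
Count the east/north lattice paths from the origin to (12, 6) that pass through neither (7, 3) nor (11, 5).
Number of paths = 6708

Inclusion–exclusion. Total paths: C(18, 12) = 18564. Through P₁: C(10, 7)·C(8, 5) = 6720. Through P₂: C(16, 11)·C(2, 1) = 8736. Since P₁ is strictly southwest of P₂, a monotone path through both must visit P₁ then P₂; paths through both = C(10, 7)·C(6, 4)·C(2, 1) = 3600. Avoid both = 18564 − 6720 − 8736 + 3600 = 6708.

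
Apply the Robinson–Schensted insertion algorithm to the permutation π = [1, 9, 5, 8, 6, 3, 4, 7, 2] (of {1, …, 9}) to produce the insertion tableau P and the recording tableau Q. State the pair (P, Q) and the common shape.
P = [1, 2, 4, 7] / [3, 6] / [5] / [8] / [9];  Q = [1, 2, 4, 8] / [3, 7] / [5] / [6] / [9];  common shape = (4, 2, 1, 1, 1)

Row-insert the values π_1, π_2, … into P one at a time, bumping the leftmost entry strictly greater than the inserted value down to the next row. The recording tableau Q records, in position (i, j), the step at which that cell was added to P.
  Insert 1 (step 1): P = [1];  Q = [1]
  Insert 9 (step 2): P = [1, 9];  Q = [1, 2]
  Insert 5 (step 3): P = [1, 5] / [9];  Q = [1, 2] / [3]
  Insert 8 (step 4): P = [1, 5, 8] / [9];  Q = [1, 2, 4] / [3]
  Insert 6 (step 5): P = [1, 5, 6] / [8] / [9];  Q = [1, 2, 4] / [3] / [5]
  Insert 3 (step 6): P = [1, 3, 6] / [5] / [8] / [9];  Q = [1, 2, 4] / [3] / [5] / [6]
  Insert 4 (step 7): P = [1, 3, 4] / [5, 6] / [8] / [9];  Q = [1, 2, 4] / [3, 7] / [5] / [6]
  Insert 7 (step 8): P = [1, 3, 4, 7] / [5, 6] / [8] / [9];  Q = [1, 2, 4, 8] / [3, 7] / [5] / [6]
  Insert 2 (step 9): P = [1, 2, 4, 7] / [3, 6] / [5] / [8] / [9];  Q = [1, 2, 4, 8] / [3, 7] / [5] / [6] / [9]
Final shape: (4, 2, 1, 1, 1).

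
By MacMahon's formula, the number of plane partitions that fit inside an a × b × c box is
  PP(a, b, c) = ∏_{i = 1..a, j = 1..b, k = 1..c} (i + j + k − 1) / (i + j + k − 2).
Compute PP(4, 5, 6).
PP(4, 5, 6) = 133613766

Evaluate the triple product over i = 1..4, j = 1..5, k = 1..6. The factors are (2/1) · (3/2) · (4/3) · (5/4) · (6/5) · (7/6) · (3/2) · (4/3) · … (120 factors total). The numerators and denominators telescope so the product is an integer; carrying out the multiplication exactly gives PP(4, 5, 6) = 133613766.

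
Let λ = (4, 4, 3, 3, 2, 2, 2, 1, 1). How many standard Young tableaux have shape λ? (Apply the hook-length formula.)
# SYT of shape (4, 4, 3, 3, 2, 2, 2, 1, 1) = 475284810

Hook-length formula: f^λ = n! / Π hook(c), product over all cells c of the Young diagram. For λ = (4, 4, 3, 3, 2, 2, 2, 1, 1), n = 22 boxes. Hook lengths by row (left-to-right, top-to-bottom): [12, 9, 5, 2]; [11, 8, 4, 1]; [9, 6, 2]; [8, 5, 1]; [6, 3]; [5, 2]; [4, 1]; [2]; [1]. Product of hooks = 2364899328000. So f^λ = 22! / 2364899328000 = 1124000727777607680000 / 2364899328000 = 475284810.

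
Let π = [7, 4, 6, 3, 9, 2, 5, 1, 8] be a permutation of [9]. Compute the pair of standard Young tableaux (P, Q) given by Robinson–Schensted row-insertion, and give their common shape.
P = [1, 5, 8] / [2, 6, 9] / [3] / [4] / [7];  Q = [1, 3, 5] / [2, 7, 9] / [4] / [6] / [8];  common shape = (3, 3, 1, 1, 1)

Row-insert the values π_1, π_2, … into P one at a time, bumping the leftmost entry strictly greater than the inserted value down to the next row. The recording tableau Q records, in position (i, j), the step at which that cell was added to P.
  Insert 7 (step 1): P = [7];  Q = [1]
  Insert 4 (step 2): P = [4] / [7];  Q = [1] / [2]
  Insert 6 (step 3): P = [4, 6] / [7];  Q = [1, 3] / [2]
  Insert 3 (step 4): P = [3, 6] / [4] / [7];  Q = [1, 3] / [2] / [4]
  Insert 9 (step 5): P = [3, 6, 9] / [4] / [7];  Q = [1, 3, 5] / [2] / [4]
  Insert 2 (step 6): P = [2, 6, 9] / [3] / [4] / [7];  Q = [1, 3, 5] / [2] / [4] / [6]
  Insert 5 (step 7): P = [2, 5, 9] / [3, 6] / [4] / [7];  Q = [1, 3, 5] / [2, 7] / [4] / [6]
  Insert 1 (step 8): P = [1, 5, 9] / [2, 6] / [3] / [4] / [7];  Q = [1, 3, 5] / [2, 7] / [4] / [6] / [8]
  Insert 8 (step 9): P = [1, 5, 8] / [2, 6, 9] / [3] / [4] / [7];  Q = [1, 3, 5] / [2, 7, 9] / [4] / [6] / [8]
Final shape: (3, 3, 1, 1, 1).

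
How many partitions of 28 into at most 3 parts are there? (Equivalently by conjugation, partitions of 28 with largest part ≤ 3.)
p(28, parts ≤ 3) = 80

Use the recurrence p(n, m) = p(n, m−1) + p(n−m, m): either the largest part is < m (count p(n, m−1)) or the largest part is exactly m (remove one copy of m, count p(n−m, m)). With p(0, ·) = 1 this gives p(28, parts ≤ 3) = 80. (By conjugating Young diagrams, this also counts partitions of 28 into at most 3 parts.)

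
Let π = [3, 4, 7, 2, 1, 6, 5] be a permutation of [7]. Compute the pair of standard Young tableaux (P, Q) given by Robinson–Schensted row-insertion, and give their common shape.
P = [1, 4, 5] / [2, 6] / [3, 7];  Q = [1, 2, 3] / [4, 6] / [5, 7];  common shape = (3, 2, 2)

Row-insert the values π_1, π_2, … into P one at a time, bumping the leftmost entry strictly greater than the inserted value down to the next row. The recording tableau Q records, in position (i, j), the step at which that cell was added to P.
  Insert 3 (step 1): P = [3];  Q = [1]
  Insert 4 (step 2): P = [3, 4];  Q = [1, 2]
  Insert 7 (step 3): P = [3, 4, 7];  Q = [1, 2, 3]
  Insert 2 (step 4): P = [2, 4, 7] / [3];  Q = [1, 2, 3] / [4]
  Insert 1 (step 5): P = [1, 4, 7] / [2] / [3];  Q = [1, 2, 3] / [4] / [5]
  Insert 6 (step 6): P = [1, 4, 6] / [2, 7] / [3];  Q = [1, 2, 3] / [4, 6] / [5]
  Insert 5 (step 7): P = [1, 4, 5] / [2, 6] / [3, 7];  Q = [1, 2, 3] / [4, 6] / [5, 7]
Final shape: (3, 2, 2).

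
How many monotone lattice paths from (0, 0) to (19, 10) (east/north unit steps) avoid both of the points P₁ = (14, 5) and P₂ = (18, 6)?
Number of paths = 16717474

Inclusion–exclusion. Total paths: C(29, 19) = 20030010. Through P₁: C(19, 14)·C(10, 5) = 2930256. Through P₂: C(24, 18)·C(5, 1) = 672980. Since P₁ is strictly southwest of P₂, a monotone path through both must visit P₁ then P₂; paths through both = C(19, 14)·C(5, 4)·C(5, 1) = 290700. Avoid both = 20030010 − 2930256 − 672980 + 290700 = 16717474.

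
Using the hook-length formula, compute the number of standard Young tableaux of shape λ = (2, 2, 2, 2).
# SYT of shape (2, 2, 2, 2) = 14

Hook-length formula: f^λ = n! / Π hook(c), product over all cells c of the Young diagram. For λ = (2, 2, 2, 2), n = 8 boxes. Hook lengths by row (left-to-right, top-to-bottom): [5, 4]; [4, 3]; [3, 2]; [2, 1]. Product of hooks = 2880. So f^λ = 8! / 2880 = 40320 / 2880 = 14.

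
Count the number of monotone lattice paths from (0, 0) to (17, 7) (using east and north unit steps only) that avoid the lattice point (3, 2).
Number of paths = 229824

Total paths from (0, 0) to (17, 7): C(24, 17) = 346104. Paths through (3, 2): (paths (0, 0) → (3, 2)) × (paths (3, 2) → (17, 7)) = C(5, 3) · C(19, 14) = 10 · 11628 = 116280. Avoidance count = 346104 − 116280 = 229824.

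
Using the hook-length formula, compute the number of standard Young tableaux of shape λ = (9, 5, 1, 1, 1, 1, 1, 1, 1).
# SYT of shape (9, 5, 1, 1, 1, 1, 1, 1, 1) = 28528500

Hook-length formula: f^λ = n! / Π hook(c), product over all cells c of the Young diagram. For λ = (9, 5, 1, 1, 1, 1, 1, 1, 1), n = 21 boxes. Hook lengths by row (left-to-right, top-to-bottom): [17, 9, 8, 7, 6, 4, 3, 2, 1]; [12, 4, 3, 2, 1]; [7]; [6]; [5]; [4]; [3]; [2]; [1]. Product of hooks = 1790873763840. So f^λ = 21! / 1790873763840 = 51090942171709440000 / 1790873763840 = 28528500.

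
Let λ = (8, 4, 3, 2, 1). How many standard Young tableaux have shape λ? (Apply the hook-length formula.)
# SYT of shape (8, 4, 3, 2, 1) = 9801792

Hook-length formula: f^λ = n! / Π hook(c), product over all cells c of the Young diagram. For λ = (8, 4, 3, 2, 1), n = 18 boxes. Hook lengths by row (left-to-right, top-to-bottom): [12, 10, 8, 6, 4, 3, 2, 1]; [7, 5, 3, 1]; [5, 3, 1]; [3, 1]; [1]. Product of hooks = 653184000. So f^λ = 18! / 653184000 = 6402373705728000 / 653184000 = 9801792.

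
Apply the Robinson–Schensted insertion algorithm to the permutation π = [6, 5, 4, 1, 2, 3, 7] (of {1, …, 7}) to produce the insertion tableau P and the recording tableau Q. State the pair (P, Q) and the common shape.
P = [1, 2, 3, 7] / [4] / [5] / [6];  Q = [1, 5, 6, 7] / [2] / [3] / [4];  common shape = (4, 1, 1, 1)

Row-insert the values π_1, π_2, … into P one at a time, bumping the leftmost entry strictly greater than the inserted value down to the next row. The recording tableau Q records, in position (i, j), the step at which that cell was added to P.
  Insert 6 (step 1): P = [6];  Q = [1]
  Insert 5 (step 2): P = [5] / [6];  Q = [1] / [2]
  Insert 4 (step 3): P = [4] / [5] / [6];  Q = [1] / [2] / [3]
  Insert 1 (step 4): P = [1] / [4] / [5] / [6];  Q = [1] / [2] / [3] / [4]
  Insert 2 (step 5): P = [1, 2] / [4] / [5] / [6];  Q = [1, 5] / [2] / [3] / [4]
  Insert 3 (step 6): P = [1, 2, 3] / [4] / [5] / [6];  Q = [1, 5, 6] / [2] / [3] / [4]
  Insert 7 (step 7): P = [1, 2, 3, 7] / [4] / [5] / [6];  Q = [1, 5, 6, 7] / [2] / [3] / [4]
Final shape: (4, 1, 1, 1).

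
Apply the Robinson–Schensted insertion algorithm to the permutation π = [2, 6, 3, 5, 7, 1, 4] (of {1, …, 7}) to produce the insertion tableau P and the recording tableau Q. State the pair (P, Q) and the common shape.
P = [1, 3, 4, 7] / [2, 5] / [6];  Q = [1, 2, 4, 5] / [3, 7] / [6];  common shape = (4, 2, 1)

Row-insert the values π_1, π_2, … into P one at a time, bumping the leftmost entry strictly greater than the inserted value down to the next row. The recording tableau Q records, in position (i, j), the step at which that cell was added to P.
  Insert 2 (step 1): P = [2];  Q = [1]
  Insert 6 (step 2): P = [2, 6];  Q = [1, 2]
  Insert 3 (step 3): P = [2, 3] / [6];  Q = [1, 2] / [3]
  Insert 5 (step 4): P = [2, 3, 5] / [6];  Q = [1, 2, 4] / [3]
  Insert 7 (step 5): P = [2, 3, 5, 7] / [6];  Q = [1, 2, 4, 5] / [3]
  Insert 1 (step 6): P = [1, 3, 5, 7] / [2] / [6];  Q = [1, 2, 4, 5] / [3] / [6]
  Insert 4 (step 7): P = [1, 3, 4, 7] / [2, 5] / [6];  Q = [1, 2, 4, 5] / [3, 7] / [6]
Final shape: (4, 2, 1).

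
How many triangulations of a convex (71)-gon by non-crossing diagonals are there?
C_69 = 337485502510215975556783793455058624700

These polygon triangulations are counted by the Catalan number C_n = (1/(n + 1)) · C(2n, n). For n = 69: C_69 = (1/70) · C(138, 69) = 23623985175715118288974865541854103729000/70 = 337485502510215975556783793455058624700.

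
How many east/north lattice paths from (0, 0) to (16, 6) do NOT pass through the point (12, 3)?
Number of paths = 58688

Total paths from (0, 0) to (16, 6): C(22, 16) = 74613. Paths through (12, 3): (paths (0, 0) → (12, 3)) × (paths (12, 3) → (16, 6)) = C(15, 12) · C(7, 4) = 455 · 35 = 15925. Avoidance count = 74613 − 15925 = 58688.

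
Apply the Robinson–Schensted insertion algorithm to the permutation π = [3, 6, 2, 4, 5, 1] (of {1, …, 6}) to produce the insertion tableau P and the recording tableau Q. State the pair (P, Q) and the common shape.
P = [1, 4, 5] / [2, 6] / [3];  Q = [1, 2, 5] / [3, 4] / [6];  common shape = (3, 2, 1)

Row-insert the values π_1, π_2, … into P one at a time, bumping the leftmost entry strictly greater than the inserted value down to the next row. The recording tableau Q records, in position (i, j), the step at which that cell was added to P.
  Insert 3 (step 1): P = [3];  Q = [1]
  Insert 6 (step 2): P = [3, 6];  Q = [1, 2]
  Insert 2 (step 3): P = [2, 6] / [3];  Q = [1, 2] / [3]
  Insert 4 (step 4): P = [2, 4] / [3, 6];  Q = [1, 2] / [3, 4]
  Insert 5 (step 5): P = [2, 4, 5] / [3, 6];  Q = [1, 2, 5] / [3, 4]
  Insert 1 (step 6): P = [1, 4, 5] / [2, 6] / [3];  Q = [1, 2, 5] / [3, 4] / [6]
Final shape: (3, 2, 1).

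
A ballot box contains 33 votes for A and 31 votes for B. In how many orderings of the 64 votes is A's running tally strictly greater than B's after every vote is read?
Strict-lead orderings = 55534064877048198

Total orderings of the 64 votes with 33 for A: C(64, 33) = 1777090076065542336. By the Bertrand ballot formula (Cycle Lemma / reflection principle), the number of orderings in which A is strictly ahead of B throughout is (p − q)/(p + q) · C(p + q, p) = (33 − 31)/(33 + 31) · 1777090076065542336 = 55534064877048198.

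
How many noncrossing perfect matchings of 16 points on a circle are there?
C_8 = 1430

These noncrossing handshakes are counted by the Catalan number C_n = (1/(n + 1)) · C(2n, n). For n = 8: C_8 = (1/9) · C(16, 8) = 12870/9 = 1430.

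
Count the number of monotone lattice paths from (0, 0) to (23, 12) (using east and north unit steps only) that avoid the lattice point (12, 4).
Number of paths = 696892560

Total paths from (0, 0) to (23, 12): C(35, 23) = 834451800. Paths through (12, 4): (paths (0, 0) → (12, 4)) × (paths (12, 4) → (23, 12)) = C(16, 12) · C(19, 11) = 1820 · 75582 = 137559240. Avoidance count = 834451800 − 137559240 = 696892560.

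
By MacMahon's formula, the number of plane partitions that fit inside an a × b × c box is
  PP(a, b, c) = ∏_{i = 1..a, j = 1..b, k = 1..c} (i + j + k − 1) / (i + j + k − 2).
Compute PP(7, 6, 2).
PP(7, 6, 2) = 736164

Evaluate the triple product over i = 1..7, j = 1..6, k = 1..2. The factors are (2/1) · (3/2) · (3/2) · (4/3) · (4/3) · (5/4) · (5/4) · (6/5) · … (84 factors total). The numerators and denominators telescope so the product is an integer; carrying out the multiplication exactly gives PP(7, 6, 2) = 736164.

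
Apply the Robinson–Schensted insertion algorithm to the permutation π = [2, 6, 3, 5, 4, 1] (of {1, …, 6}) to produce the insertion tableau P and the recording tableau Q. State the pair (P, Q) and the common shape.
P = [1, 3, 4] / [2] / [5] / [6];  Q = [1, 2, 4] / [3] / [5] / [6];  common shape = (3, 1, 1, 1)

Row-insert the values π_1, π_2, … into P one at a time, bumping the leftmost entry strictly greater than the inserted value down to the next row. The recording tableau Q records, in position (i, j), the step at which that cell was added to P.
  Insert 2 (step 1): P = [2];  Q = [1]
  Insert 6 (step 2): P = [2, 6];  Q = [1, 2]
  Insert 3 (step 3): P = [2, 3] / [6];  Q = [1, 2] / [3]
  Insert 5 (step 4): P = [2, 3, 5] / [6];  Q = [1, 2, 4] / [3]
  Insert 4 (step 5): P = [2, 3, 4] / [5] / [6];  Q = [1, 2, 4] / [3] / [5]
  Insert 1 (step 6): P = [1, 3, 4] / [2] / [5] / [6];  Q = [1, 2, 4] / [3] / [5] / [6]
Final shape: (3, 1, 1, 1).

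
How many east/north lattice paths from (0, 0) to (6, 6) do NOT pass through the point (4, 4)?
Number of paths = 504

Total paths from (0, 0) to (6, 6): C(12, 6) = 924. Paths through (4, 4): (paths (0, 0) → (4, 4)) × (paths (4, 4) → (6, 6)) = C(8, 4) · C(4, 2) = 70 · 6 = 420. Avoidance count = 924 − 420 = 504.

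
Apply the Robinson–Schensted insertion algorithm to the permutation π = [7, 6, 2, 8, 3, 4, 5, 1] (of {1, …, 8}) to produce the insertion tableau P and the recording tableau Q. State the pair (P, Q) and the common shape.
P = [1, 3, 4, 5] / [2, 8] / [6] / [7];  Q = [1, 4, 6, 7] / [2, 5] / [3] / [8];  common shape = (4, 2, 1, 1)

Row-insert the values π_1, π_2, … into P one at a time, bumping the leftmost entry strictly greater than the inserted value down to the next row. The recording tableau Q records, in position (i, j), the step at which that cell was added to P.
  Insert 7 (step 1): P = [7];  Q = [1]
  Insert 6 (step 2): P = [6] / [7];  Q = [1] / [2]
  Insert 2 (step 3): P = [2] / [6] / [7];  Q = [1] / [2] / [3]
  Insert 8 (step 4): P = [2, 8] / [6] / [7];  Q = [1, 4] / [2] / [3]
  Insert 3 (step 5): P = [2, 3] / [6, 8] / [7];  Q = [1, 4] / [2, 5] / [3]
  Insert 4 (step 6): P = [2, 3, 4] / [6, 8] / [7];  Q = [1, 4, 6] / [2, 5] / [3]
  Insert 5 (step 7): P = [2, 3, 4, 5] / [6, 8] / [7];  Q = [1, 4, 6, 7] / [2, 5] / [3]
  Insert 1 (step 8): P = [1, 3, 4, 5] / [2, 8] / [6] / [7];  Q = [1, 4, 6, 7] / [2, 5] / [3] / [8]
Final shape: (4, 2, 1, 1).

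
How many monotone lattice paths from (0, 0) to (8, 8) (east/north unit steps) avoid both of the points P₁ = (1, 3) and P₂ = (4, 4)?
Number of paths = 5922

Inclusion–exclusion. Total paths: C(16, 8) = 12870. Through P₁: C(4, 1)·C(12, 7) = 3168. Through P₂: C(8, 4)·C(8, 4) = 4900. Since P₁ is strictly southwest of P₂, a monotone path through both must visit P₁ then P₂; paths through both = C(4, 1)·C(4, 3)·C(8, 4) = 1120. Avoid both = 12870 − 3168 − 4900 + 1120 = 5922.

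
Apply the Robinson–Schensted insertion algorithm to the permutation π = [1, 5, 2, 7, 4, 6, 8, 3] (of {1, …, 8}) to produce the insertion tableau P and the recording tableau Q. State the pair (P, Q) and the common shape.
P = [1, 2, 3, 6, 8] / [4, 7] / [5];  Q = [1, 2, 4, 6, 7] / [3, 5] / [8];  common shape = (5, 2, 1)

Row-insert the values π_1, π_2, … into P one at a time, bumping the leftmost entry strictly greater than the inserted value down to the next row. The recording tableau Q records, in position (i, j), the step at which that cell was added to P.
  Insert 1 (step 1): P = [1];  Q = [1]
  Insert 5 (step 2): P = [1, 5];  Q = [1, 2]
  Insert 2 (step 3): P = [1, 2] / [5];  Q = [1, 2] / [3]
  Insert 7 (step 4): P = [1, 2, 7] / [5];  Q = [1, 2, 4] / [3]
  Insert 4 (step 5): P = [1, 2, 4] / [5, 7];  Q = [1, 2, 4] / [3, 5]
  Insert 6 (step 6): P = [1, 2, 4, 6] / [5, 7];  Q = [1, 2, 4, 6] / [3, 5]
  Insert 8 (step 7): P = [1, 2, 4, 6, 8] / [5, 7];  Q = [1, 2, 4, 6, 7] / [3, 5]
  Insert 3 (step 8): P = [1, 2, 3, 6, 8] / [4, 7] / [5];  Q = [1, 2, 4, 6, 7] / [3, 5] / [8]
Final shape: (5, 2, 1).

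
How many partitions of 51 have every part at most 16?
p(51, parts ≤ 16) = 175618

Use the recurrence p(n, m) = p(n, m−1) + p(n−m, m): either the largest part is < m (count p(n, m−1)) or the largest part is exactly m (remove one copy of m, count p(n−m, m)). With p(0, ·) = 1 this gives p(51, parts ≤ 16) = 175618. (By conjugating Young diagrams, this also counts partitions of 51 into at most 16 parts.)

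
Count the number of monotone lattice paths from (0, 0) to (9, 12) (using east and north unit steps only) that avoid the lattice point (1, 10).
Number of paths = 293435

Total paths from (0, 0) to (9, 12): C(21, 9) = 293930. Paths through (1, 10): (paths (0, 0) → (1, 10)) × (paths (1, 10) → (9, 12)) = C(11, 1) · C(10, 8) = 11 · 45 = 495. Avoidance count = 293930 − 495 = 293435.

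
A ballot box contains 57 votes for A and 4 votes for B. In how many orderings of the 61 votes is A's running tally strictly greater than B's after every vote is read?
Strict-lead orderings = 453415

Total orderings of the 61 votes with 57 for A: C(61, 57) = 521855. By the Bertrand ballot formula (Cycle Lemma / reflection principle), the number of orderings in which A is strictly ahead of B throughout is (p − q)/(p + q) · C(p + q, p) = (57 − 4)/(57 + 4) · 521855 = 453415.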